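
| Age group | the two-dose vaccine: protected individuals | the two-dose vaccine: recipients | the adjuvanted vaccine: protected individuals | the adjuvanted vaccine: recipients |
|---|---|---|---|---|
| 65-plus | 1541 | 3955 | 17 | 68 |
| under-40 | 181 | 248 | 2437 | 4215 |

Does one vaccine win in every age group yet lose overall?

65-plus: the two-dose vaccine 1541/3955 = 39.0%, the adjuvanted vaccine 17/68 = 25.0% → the two-dose vaccine
Under-40: the two-dose vaccine 181/248 = 73.0%, the adjuvanted vaccine 2437/4215 = 57.8% → the two-dose vaccine
Overall: the two-dose vaccine 1722/4203 = 41.0%, the adjuvanted vaccine 2454/4283 = 57.3% → the adjuvanted vaccine
The two-dose vaccine wins each age group but the adjuvanted vaccine wins overall — the comparison reverses. The two-dose vaccine's recipients skew toward 65-plus, which has a lower base rate.

Yes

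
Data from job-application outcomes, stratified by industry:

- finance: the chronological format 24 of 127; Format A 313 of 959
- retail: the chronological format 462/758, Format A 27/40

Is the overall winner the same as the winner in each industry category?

Finance: the chronological format 24/127 = 18.9%, Format A 313/959 = 32.6% → Format A
Retail: the chronological format 462/758 = 60.9%, Format A 27/40 = 67.5% → Format A
Overall: the chronological format 486/885 = 54.9%, Format A 340/999 = 34.0% → the chronological format
Format A wins each industry group but the chronological format wins overall — the comparison reverses. Format A's applications skew toward finance, which has a lower base rate.

No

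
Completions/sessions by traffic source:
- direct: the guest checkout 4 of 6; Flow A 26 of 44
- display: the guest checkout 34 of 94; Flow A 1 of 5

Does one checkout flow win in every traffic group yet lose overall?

Yes

Direct: the guest checkout 4/6 = 66.7%, Flow A 26/44 = 59.1% → the guest checkout
Display: the guest checkout 34/94 = 36.2%, Flow A 1/5 = 20.0% → the guest checkout
Overall: the guest checkout 38/100 = 38.0%, Flow A 27/49 = 55.1% → Flow A
The guest checkout wins each traffic group but Flow A wins overall — the comparison reverses. The guest checkout's sessions skew toward display, which has a lower base rate.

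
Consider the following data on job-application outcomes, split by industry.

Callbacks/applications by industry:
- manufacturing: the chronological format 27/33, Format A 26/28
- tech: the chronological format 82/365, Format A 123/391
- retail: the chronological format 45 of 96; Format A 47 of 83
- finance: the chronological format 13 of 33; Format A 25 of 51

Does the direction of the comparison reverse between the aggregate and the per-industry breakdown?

No

Manufacturing: the chronological format 27/33 = 81.8%, Format A 26/28 = 92.9% → Format A
Tech: the chronological format 82/365 = 22.5%, Format A 123/391 = 31.5% → Format A
Retail: the chronological format 45/96 = 46.9%, Format A 47/83 = 56.6% → Format A
Finance: the chronological format 13/33 = 39.4%, Format A 25/51 = 49.0% → Format A
Overall: the chronological format 167/527 = 31.7%, Format A 221/553 = 40.0% → Format A
Format A wins overall and in every industry group — no reversal.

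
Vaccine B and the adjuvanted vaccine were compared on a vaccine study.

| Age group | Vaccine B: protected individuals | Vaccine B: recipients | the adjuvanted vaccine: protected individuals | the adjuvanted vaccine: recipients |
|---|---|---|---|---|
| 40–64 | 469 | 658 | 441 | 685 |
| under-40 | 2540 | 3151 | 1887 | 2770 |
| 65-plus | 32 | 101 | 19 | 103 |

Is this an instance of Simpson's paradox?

No

40–64: Vaccine B 469/658 = 71.3%, the adjuvanted vaccine 441/685 = 64.4% → Vaccine B
Under-40: Vaccine B 2540/3151 = 80.6%, the adjuvanted vaccine 1887/2770 = 68.1% → Vaccine B
65-plus: Vaccine B 32/101 = 31.7%, the adjuvanted vaccine 19/103 = 18.4% → Vaccine B
Overall: Vaccine B 3041/3910 = 77.8%, the adjuvanted vaccine 2347/3558 = 66.0% → Vaccine B
Vaccine B wins overall and in every age group — no reversal.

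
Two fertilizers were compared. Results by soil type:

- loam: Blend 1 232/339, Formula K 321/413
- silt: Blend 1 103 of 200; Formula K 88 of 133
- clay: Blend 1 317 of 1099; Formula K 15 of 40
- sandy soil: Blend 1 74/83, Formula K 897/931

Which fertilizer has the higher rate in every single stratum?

Formula K

Loam: Blend 1 232/339 = 68.4%, Formula K 321/413 = 77.7% → Formula K
Silt: Blend 1 103/200 = 51.5%, Formula K 88/133 = 66.2% → Formula K
Clay: Blend 1 317/1099 = 28.8%, Formula K 15/40 = 37.5% → Formula K
Sandy soil: Blend 1 74/83 = 89.2%, Formula K 897/931 = 96.3% → Formula K
Formula K has the higher rate in all 4 groups.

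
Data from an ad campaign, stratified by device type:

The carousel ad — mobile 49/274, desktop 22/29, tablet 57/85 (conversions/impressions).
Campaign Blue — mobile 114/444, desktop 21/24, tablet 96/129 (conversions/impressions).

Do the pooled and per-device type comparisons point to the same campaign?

Yes

Mobile: the carousel ad 49/274 = 17.9%, Campaign Blue 114/444 = 25.7% → Campaign Blue
Desktop: the carousel ad 22/29 = 75.9%, Campaign Blue 21/24 = 87.5% → Campaign Blue
Tablet: the carousel ad 57/85 = 67.1%, Campaign Blue 96/129 = 74.4% → Campaign Blue
Overall: the carousel ad 128/388 = 33.0%, Campaign Blue 231/597 = 38.7% → Campaign Blue
Campaign Blue wins overall and in every device group — no reversal.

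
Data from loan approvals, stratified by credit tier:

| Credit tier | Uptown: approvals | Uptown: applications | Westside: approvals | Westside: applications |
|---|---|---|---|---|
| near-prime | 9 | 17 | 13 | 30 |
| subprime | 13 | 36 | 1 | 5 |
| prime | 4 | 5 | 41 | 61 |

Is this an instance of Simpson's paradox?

Yes

Near-prime: Uptown 9/17 = 52.9%, Westside 13/30 = 43.3% → Uptown
Subprime: Uptown 13/36 = 36.1%, Westside 1/5 = 20.0% → Uptown
Prime: Uptown 4/5 = 80.0%, Westside 41/61 = 67.2% → Uptown
Overall: Uptown 26/58 = 44.8%, Westside 55/96 = 57.3% → Westside
Uptown wins each credit group but Westside wins overall — the comparison reverses. Uptown's applications skew toward subprime, which has a lower base rate.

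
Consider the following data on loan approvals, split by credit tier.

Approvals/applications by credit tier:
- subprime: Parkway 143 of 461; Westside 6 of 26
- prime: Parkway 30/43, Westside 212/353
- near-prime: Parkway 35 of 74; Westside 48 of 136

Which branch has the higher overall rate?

Subprime: Parkway 143/461 = 31.0%, Westside 6/26 = 23.1% → Parkway
Prime: Parkway 30/43 = 69.8%, Westside 212/353 = 60.1% → Parkway
Near-prime: Parkway 35/74 = 47.3%, Westside 48/136 = 35.3% → Parkway
Overall: Parkway 208/578 = 36.0%, Westside 266/515 = 51.7% → Westside
(Parkway wins every credit group but Westside wins overall — Parkway's applications skew toward the low-rate subprime group.)

Westside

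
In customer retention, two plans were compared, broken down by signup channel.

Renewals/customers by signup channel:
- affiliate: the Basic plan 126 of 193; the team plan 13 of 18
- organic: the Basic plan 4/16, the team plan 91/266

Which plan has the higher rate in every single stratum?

Affiliate: the Basic plan 126/193 = 65.3%, the team plan 13/18 = 72.2% → the team plan
Organic: the Basic plan 4/16 = 25.0%, the team plan 91/266 = 34.2% → the team plan
The team plan has the higher rate in both groups.

the team plan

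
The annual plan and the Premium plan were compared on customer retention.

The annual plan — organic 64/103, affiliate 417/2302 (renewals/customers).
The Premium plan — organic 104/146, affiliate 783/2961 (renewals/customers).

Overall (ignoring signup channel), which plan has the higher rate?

Organic: the annual plan 64/103 = 62.1%, the Premium plan 104/146 = 71.2% → the Premium plan
Affiliate: the annual plan 417/2302 = 18.1%, the Premium plan 783/2961 = 26.4% → the Premium plan
Overall: the annual plan 481/2405 = 20.0%, the Premium plan 887/3107 = 28.5% → the Premium plan

the Premium plan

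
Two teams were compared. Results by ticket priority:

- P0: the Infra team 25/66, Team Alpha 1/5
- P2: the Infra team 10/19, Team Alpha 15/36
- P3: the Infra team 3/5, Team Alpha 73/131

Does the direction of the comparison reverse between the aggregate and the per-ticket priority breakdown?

Yes

P0: the Infra team 25/66 = 37.9%, Team Alpha 1/5 = 20.0% → the Infra team
P2: the Infra team 10/19 = 52.6%, Team Alpha 15/36 = 41.7% → the Infra team
P3: the Infra team 3/5 = 60.0%, Team Alpha 73/131 = 55.7% → the Infra team
Overall: the Infra team 38/90 = 42.2%, Team Alpha 89/172 = 51.7% → Team Alpha
The Infra team wins each ticket group but Team Alpha wins overall — the comparison reverses. The Infra team's tickets skew toward P0, which has a lower base rate.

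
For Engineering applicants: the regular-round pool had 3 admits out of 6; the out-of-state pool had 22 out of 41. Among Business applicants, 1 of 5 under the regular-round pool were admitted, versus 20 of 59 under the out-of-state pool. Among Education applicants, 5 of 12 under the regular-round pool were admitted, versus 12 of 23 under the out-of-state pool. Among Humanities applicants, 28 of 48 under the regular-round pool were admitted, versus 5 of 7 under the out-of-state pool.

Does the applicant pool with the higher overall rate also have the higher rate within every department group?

No

Engineering: the regular-round pool 3/6 = 50.0%, the out-of-state pool 22/41 = 53.7% → the out-of-state pool
Business: the regular-round pool 1/5 = 20.0%, the out-of-state pool 20/59 = 33.9% → the out-of-state pool
Education: the regular-round pool 5/12 = 41.7%, the out-of-state pool 12/23 = 52.2% → the out-of-state pool
Humanities: the regular-round pool 28/48 = 58.3%, the out-of-state pool 5/7 = 71.4% → the out-of-state pool
Overall: the regular-round pool 37/71 = 52.1%, the out-of-state pool 59/130 = 45.4% → the regular-round pool
The out-of-state pool wins each department group but the regular-round pool wins overall — the comparison reverses. The out-of-state pool's applicants skew toward Business, which has a lower base rate.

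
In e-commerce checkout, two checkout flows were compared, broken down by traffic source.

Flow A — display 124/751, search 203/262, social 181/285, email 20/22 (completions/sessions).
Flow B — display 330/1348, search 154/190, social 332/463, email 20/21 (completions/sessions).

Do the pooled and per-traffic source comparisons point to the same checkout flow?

Display: Flow A 124/751 = 16.5%, Flow B 330/1348 = 24.5% → Flow B
Search: Flow A 203/262 = 77.5%, Flow B 154/190 = 81.1% → Flow B
Social: Flow A 181/285 = 63.5%, Flow B 332/463 = 71.7% → Flow B
Email: Flow A 20/22 = 90.9%, Flow B 20/21 = 95.2% → Flow B
Overall: Flow A 528/1320 = 40.0%, Flow B 836/2022 = 41.3% → Flow B
Flow B wins overall and in every traffic group — no reversal.

Yes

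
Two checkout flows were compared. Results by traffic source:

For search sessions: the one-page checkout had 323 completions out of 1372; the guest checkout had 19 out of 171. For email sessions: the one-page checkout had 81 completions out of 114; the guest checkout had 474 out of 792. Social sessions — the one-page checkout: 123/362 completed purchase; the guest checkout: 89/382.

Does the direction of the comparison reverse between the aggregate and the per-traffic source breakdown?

Yes

Search: the one-page checkout 323/1372 = 23.5%, the guest checkout 19/171 = 11.1% → the one-page checkout
Email: the one-page checkout 81/114 = 71.1%, the guest checkout 474/792 = 59.8% → the one-page checkout
Social: the one-page checkout 123/362 = 34.0%, the guest checkout 89/382 = 23.3% → the one-page checkout
Overall: the one-page checkout 527/1848 = 28.5%, the guest checkout 582/1345 = 43.3% → the guest checkout
The one-page checkout wins each traffic group but the guest checkout wins overall — the comparison reverses. The one-page checkout's sessions skew toward search, which has a lower base rate.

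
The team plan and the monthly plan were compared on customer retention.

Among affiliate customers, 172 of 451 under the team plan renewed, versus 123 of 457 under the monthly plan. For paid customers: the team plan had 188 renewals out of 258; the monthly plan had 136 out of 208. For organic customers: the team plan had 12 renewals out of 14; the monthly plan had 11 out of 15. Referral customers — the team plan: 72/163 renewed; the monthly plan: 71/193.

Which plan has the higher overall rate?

the team plan

Affiliate: the team plan 172/451 = 38.1%, the monthly plan 123/457 = 26.9% → the team plan
Paid: the team plan 188/258 = 72.9%, the monthly plan 136/208 = 65.4% → the team plan
Organic: the team plan 12/14 = 85.7%, the monthly plan 11/15 = 73.3% → the team plan
Referral: the team plan 72/163 = 44.2%, the monthly plan 71/193 = 36.8% → the team plan
Overall: the team plan 444/886 = 50.1%, the monthly plan 341/873 = 39.1% → the team plan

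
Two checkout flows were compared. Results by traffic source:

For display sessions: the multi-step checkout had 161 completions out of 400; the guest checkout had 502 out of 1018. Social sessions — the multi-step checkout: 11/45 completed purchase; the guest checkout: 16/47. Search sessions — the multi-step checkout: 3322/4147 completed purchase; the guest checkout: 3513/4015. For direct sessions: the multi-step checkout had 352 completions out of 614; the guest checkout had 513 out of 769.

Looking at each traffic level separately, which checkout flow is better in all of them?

Display: the multi-step checkout 161/400 = 40.2%, the guest checkout 502/1018 = 49.3% → the guest checkout
Social: the multi-step checkout 11/45 = 24.4%, the guest checkout 16/47 = 34.0% → the guest checkout
Search: the multi-step checkout 3322/4147 = 80.1%, the guest checkout 3513/4015 = 87.5% → the guest checkout
Direct: the multi-step checkout 352/614 = 57.3%, the guest checkout 513/769 = 66.7% → the guest checkout
The guest checkout has the higher rate in all 4 groups.

the guest checkout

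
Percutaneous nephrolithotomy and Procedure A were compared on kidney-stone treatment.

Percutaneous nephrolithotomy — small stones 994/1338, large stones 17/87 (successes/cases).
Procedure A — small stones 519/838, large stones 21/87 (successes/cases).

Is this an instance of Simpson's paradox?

No

Small stones: percutaneous nephrolithotomy 994/1338 = 74.3%, Procedure A 519/838 = 61.9% → percutaneous nephrolithotomy
Large stones: percutaneous nephrolithotomy 17/87 = 19.5%, Procedure A 21/87 = 24.1% → Procedure A
Overall: percutaneous nephrolithotomy 1011/1425 = 70.9%, Procedure A 540/925 = 58.4% → percutaneous nephrolithotomy
Neither sweeps: percutaneous nephrolithotomy wins 1 of 2 groups, Procedure A wins 1. Percutaneous nephrolithotomy wins overall but not every group — no Simpson reversal.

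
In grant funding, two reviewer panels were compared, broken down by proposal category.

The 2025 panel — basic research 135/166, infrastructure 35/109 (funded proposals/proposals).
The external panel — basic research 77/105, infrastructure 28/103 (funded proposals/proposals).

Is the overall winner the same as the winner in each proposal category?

Basic research: the 2025 panel 135/166 = 81.3%, the external panel 77/105 = 73.3% → the 2025 panel
Infrastructure: the 2025 panel 35/109 = 32.1%, the external panel 28/103 = 27.2% → the 2025 panel
Overall: the 2025 panel 170/275 = 61.8%, the external panel 105/208 = 50.5% → the 2025 panel
The 2025 panel wins overall and in every proposal group — no reversal.

Yes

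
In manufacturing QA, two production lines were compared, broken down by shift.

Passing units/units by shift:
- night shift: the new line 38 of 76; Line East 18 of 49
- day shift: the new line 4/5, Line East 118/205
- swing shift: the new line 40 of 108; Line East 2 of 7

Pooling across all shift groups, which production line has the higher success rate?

Line East

Night shift: the new line 38/76 = 50.0%, Line East 18/49 = 36.7% → the new line
Day shift: the new line 4/5 = 80.0%, Line East 118/205 = 57.6% → the new line
Swing shift: the new line 40/108 = 37.0%, Line East 2/7 = 28.6% → the new line
Overall: the new line 82/189 = 43.4%, Line East 138/261 = 52.9% → Line East
(The new line wins every shift group but Line East wins overall — the new line's units skew toward the low-rate swing shift group.)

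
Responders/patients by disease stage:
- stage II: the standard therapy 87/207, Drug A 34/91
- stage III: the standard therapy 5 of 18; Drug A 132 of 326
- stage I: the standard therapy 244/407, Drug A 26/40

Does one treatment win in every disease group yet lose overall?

No

Stage II: the standard therapy 87/207 = 42.0%, Drug A 34/91 = 37.4% → the standard therapy
Stage III: the standard therapy 5/18 = 27.8%, Drug A 132/326 = 40.5% → Drug A
Stage I: the standard therapy 244/407 = 60.0%, Drug A 26/40 = 65.0% → Drug A
Overall: the standard therapy 336/632 = 53.2%, Drug A 192/457 = 42.0% → the standard therapy
Neither sweeps: the standard therapy wins 1 of 3 groups, Drug A wins 2. The standard therapy wins overall but not every group — no Simpson reversal.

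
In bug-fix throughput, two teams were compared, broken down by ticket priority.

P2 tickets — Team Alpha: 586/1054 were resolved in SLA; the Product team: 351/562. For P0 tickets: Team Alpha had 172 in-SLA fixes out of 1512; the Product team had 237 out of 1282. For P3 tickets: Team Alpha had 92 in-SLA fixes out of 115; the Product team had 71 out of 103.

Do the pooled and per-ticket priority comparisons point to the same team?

No

P2: Team Alpha 586/1054 = 55.6%, the Product team 351/562 = 62.5% → the Product team
P0: Team Alpha 172/1512 = 11.4%, the Product team 237/1282 = 18.5% → the Product team
P3: Team Alpha 92/115 = 80.0%, the Product team 71/103 = 68.9% → Team Alpha
Overall: Team Alpha 850/2681 = 31.7%, the Product team 659/1947 = 33.8% → the Product team
Neither sweeps: Team Alpha wins 1 of 3 groups, the Product team wins 2. The Product team wins overall but not every group — no Simpson reversal.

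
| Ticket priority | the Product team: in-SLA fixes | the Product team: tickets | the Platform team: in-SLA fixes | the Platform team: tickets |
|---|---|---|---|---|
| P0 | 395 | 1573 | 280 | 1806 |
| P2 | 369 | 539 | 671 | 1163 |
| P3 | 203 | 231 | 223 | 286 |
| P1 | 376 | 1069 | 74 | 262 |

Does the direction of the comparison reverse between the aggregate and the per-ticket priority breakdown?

No

P0: the Product team 395/1573 = 25.1%, the Platform team 280/1806 = 15.5% → the Product team
P2: the Product team 369/539 = 68.5%, the Platform team 671/1163 = 57.7% → the Product team
P3: the Product team 203/231 = 87.9%, the Platform team 223/286 = 78.0% → the Product team
P1: the Product team 376/1069 = 35.2%, the Platform team 74/262 = 28.2% → the Product team
Overall: the Product team 1343/3412 = 39.4%, the Platform team 1248/3517 = 35.5% → the Product team
The Product team wins overall and in every ticket group — no reversal.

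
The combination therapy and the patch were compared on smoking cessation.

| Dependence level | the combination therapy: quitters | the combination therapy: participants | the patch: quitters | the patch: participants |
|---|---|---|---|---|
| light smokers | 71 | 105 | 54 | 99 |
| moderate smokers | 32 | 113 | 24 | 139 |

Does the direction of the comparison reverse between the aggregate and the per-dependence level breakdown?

No

Light smokers: the combination therapy 71/105 = 67.6%, the patch 54/99 = 54.5% → the combination therapy
Moderate smokers: the combination therapy 32/113 = 28.3%, the patch 24/139 = 17.3% → the combination therapy
Overall: the combination therapy 103/218 = 47.2%, the patch 78/238 = 32.8% → the combination therapy
The combination therapy wins overall and in every dependence group — no reversal.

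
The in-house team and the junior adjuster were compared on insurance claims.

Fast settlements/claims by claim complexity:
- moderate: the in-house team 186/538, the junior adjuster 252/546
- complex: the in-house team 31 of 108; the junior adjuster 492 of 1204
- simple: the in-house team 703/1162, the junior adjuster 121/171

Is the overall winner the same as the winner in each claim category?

No

Moderate: the in-house team 186/538 = 34.6%, the junior adjuster 252/546 = 46.2% → the junior adjuster
Complex: the in-house team 31/108 = 28.7%, the junior adjuster 492/1204 = 40.9% → the junior adjuster
Simple: the in-house team 703/1162 = 60.5%, the junior adjuster 121/171 = 70.8% → the junior adjuster
Overall: the in-house team 920/1808 = 50.9%, the junior adjuster 865/1921 = 45.0% → the in-house team
The junior adjuster wins each claim group but the in-house team wins overall — the comparison reverses. The junior adjuster's claims skew toward complex, which has a lower base rate.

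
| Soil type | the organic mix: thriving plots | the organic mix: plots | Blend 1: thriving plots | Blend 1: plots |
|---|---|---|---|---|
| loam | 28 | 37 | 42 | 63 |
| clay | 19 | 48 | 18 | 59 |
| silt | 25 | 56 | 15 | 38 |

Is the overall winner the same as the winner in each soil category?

Loam: the organic mix 28/37 = 75.7%, Blend 1 42/63 = 66.7% → the organic mix
Clay: the organic mix 19/48 = 39.6%, Blend 1 18/59 = 30.5% → the organic mix
Silt: the organic mix 25/56 = 44.6%, Blend 1 15/38 = 39.5% → the organic mix
Overall: the organic mix 72/141 = 51.1%, Blend 1 75/160 = 46.9% → the organic mix
The organic mix wins overall and in every soil group — no reversal.

Yes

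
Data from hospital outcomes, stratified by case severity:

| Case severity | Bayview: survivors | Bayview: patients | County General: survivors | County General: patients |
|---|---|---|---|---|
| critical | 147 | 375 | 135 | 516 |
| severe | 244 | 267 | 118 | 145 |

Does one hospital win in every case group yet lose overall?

No

Critical: Bayview 147/375 = 39.2%, County General 135/516 = 26.2% → Bayview
Severe: Bayview 244/267 = 91.4%, County General 118/145 = 81.4% → Bayview
Overall: Bayview 391/642 = 60.9%, County General 253/661 = 38.3% → Bayview
Bayview wins overall and in every case group — no reversal.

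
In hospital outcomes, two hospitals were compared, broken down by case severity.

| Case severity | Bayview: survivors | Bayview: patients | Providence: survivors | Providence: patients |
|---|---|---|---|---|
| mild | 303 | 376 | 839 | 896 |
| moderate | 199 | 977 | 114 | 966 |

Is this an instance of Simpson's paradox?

Mild: Bayview 303/376 = 80.6%, Providence 839/896 = 93.6% → Providence
Moderate: Bayview 199/977 = 20.4%, Providence 114/966 = 11.8% → Bayview
Overall: Bayview 502/1353 = 37.1%, Providence 953/1862 = 51.2% → Providence
Neither sweeps: Bayview wins 1 of 2 groups, Providence wins 1. Providence wins overall but not every group — no Simpson reversal.

No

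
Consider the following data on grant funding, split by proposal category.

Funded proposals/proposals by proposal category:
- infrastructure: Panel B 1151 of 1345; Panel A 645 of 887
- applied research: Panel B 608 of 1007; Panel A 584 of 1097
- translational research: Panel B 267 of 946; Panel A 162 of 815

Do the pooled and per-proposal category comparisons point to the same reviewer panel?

Yes

Infrastructure: Panel B 1151/1345 = 85.6%, Panel A 645/887 = 72.7% → Panel B
Applied research: Panel B 608/1007 = 60.4%, Panel A 584/1097 = 53.2% → Panel B
Translational research: Panel B 267/946 = 28.2%, Panel A 162/815 = 19.9% → Panel B
Overall: Panel B 2026/3298 = 61.4%, Panel A 1391/2799 = 49.7% → Panel B
Panel B wins overall and in every proposal group — no reversal.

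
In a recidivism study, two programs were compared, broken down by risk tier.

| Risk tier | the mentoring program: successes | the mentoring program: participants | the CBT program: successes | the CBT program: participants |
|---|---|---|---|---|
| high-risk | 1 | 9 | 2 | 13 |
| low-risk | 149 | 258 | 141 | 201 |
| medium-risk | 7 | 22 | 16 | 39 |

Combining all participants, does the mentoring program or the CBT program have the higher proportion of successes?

High-risk: the mentoring program 1/9 = 11.1%, the CBT program 2/13 = 15.4% → the CBT program
Low-risk: the mentoring program 149/258 = 57.8%, the CBT program 141/201 = 70.1% → the CBT program
Medium-risk: the mentoring program 7/22 = 31.8%, the CBT program 16/39 = 41.0% → the CBT program
Overall: the mentoring program 157/289 = 54.3%, the CBT program 159/253 = 62.8% → the CBT program

the CBT program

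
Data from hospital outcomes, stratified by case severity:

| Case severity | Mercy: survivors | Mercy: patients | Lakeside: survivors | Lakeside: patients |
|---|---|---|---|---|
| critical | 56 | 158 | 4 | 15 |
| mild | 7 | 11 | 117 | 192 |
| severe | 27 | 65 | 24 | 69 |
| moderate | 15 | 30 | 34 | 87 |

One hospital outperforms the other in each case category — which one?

Mercy

Critical: Mercy 56/158 = 35.4%, Lakeside 4/15 = 26.7% → Mercy
Mild: Mercy 7/11 = 63.6%, Lakeside 117/192 = 60.9% → Mercy
Severe: Mercy 27/65 = 41.5%, Lakeside 24/69 = 34.8% → Mercy
Moderate: Mercy 15/30 = 50.0%, Lakeside 34/87 = 39.1% → Mercy
Mercy has the higher rate in all 4 groups.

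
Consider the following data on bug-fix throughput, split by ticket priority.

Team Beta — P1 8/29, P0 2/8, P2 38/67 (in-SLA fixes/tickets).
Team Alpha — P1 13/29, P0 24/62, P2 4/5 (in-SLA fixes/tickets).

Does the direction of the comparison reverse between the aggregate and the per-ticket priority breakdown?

Yes

P1: Team Beta 8/29 = 27.6%, Team Alpha 13/29 = 44.8% → Team Alpha
P0: Team Beta 2/8 = 25.0%, Team Alpha 24/62 = 38.7% → Team Alpha
P2: Team Beta 38/67 = 56.7%, Team Alpha 4/5 = 80.0% → Team Alpha
Overall: Team Beta 48/104 = 46.2%, Team Alpha 41/96 = 42.7% → Team Beta
Team Alpha wins each ticket group but Team Beta wins overall — the comparison reverses. Team Alpha's tickets skew toward P0, which has a lower base rate.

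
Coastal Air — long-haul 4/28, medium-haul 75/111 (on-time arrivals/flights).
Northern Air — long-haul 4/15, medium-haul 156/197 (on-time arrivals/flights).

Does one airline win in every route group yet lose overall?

No

Long-haul: Coastal Air 4/28 = 14.3%, Northern Air 4/15 = 26.7% → Northern Air
Medium-haul: Coastal Air 75/111 = 67.6%, Northern Air 156/197 = 79.2% → Northern Air
Overall: Coastal Air 79/139 = 56.8%, Northern Air 160/212 = 75.5% → Northern Air
Northern Air wins overall and in every route group — no reversal.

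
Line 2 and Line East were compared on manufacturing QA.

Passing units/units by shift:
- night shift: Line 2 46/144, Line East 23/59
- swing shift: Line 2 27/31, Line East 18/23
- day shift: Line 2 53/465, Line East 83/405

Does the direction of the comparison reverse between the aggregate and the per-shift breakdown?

Night shift: Line 2 46/144 = 31.9%, Line East 23/59 = 39.0% → Line East
Swing shift: Line 2 27/31 = 87.1%, Line East 18/23 = 78.3% → Line 2
Day shift: Line 2 53/465 = 11.4%, Line East 83/405 = 20.5% → Line East
Overall: Line 2 126/640 = 19.7%, Line East 124/487 = 25.5% → Line East
Neither sweeps: Line 2 wins 1 of 3 groups, Line East wins 2. Line East wins overall but not every group — no Simpson reversal.

No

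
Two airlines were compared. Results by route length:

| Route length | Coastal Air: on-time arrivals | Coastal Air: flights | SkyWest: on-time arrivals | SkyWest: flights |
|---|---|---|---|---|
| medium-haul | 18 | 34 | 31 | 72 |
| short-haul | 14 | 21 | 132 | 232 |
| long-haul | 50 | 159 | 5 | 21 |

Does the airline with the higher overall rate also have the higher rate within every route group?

Medium-haul: Coastal Air 18/34 = 52.9%, SkyWest 31/72 = 43.1% → Coastal Air
Short-haul: Coastal Air 14/21 = 66.7%, SkyWest 132/232 = 56.9% → Coastal Air
Long-haul: Coastal Air 50/159 = 31.4%, SkyWest 5/21 = 23.8% → Coastal Air
Overall: Coastal Air 82/214 = 38.3%, SkyWest 168/325 = 51.7% → SkyWest
Coastal Air wins each route group but SkyWest wins overall — the comparison reverses. Coastal Air's flights skew toward long-haul, which has a lower base rate.

No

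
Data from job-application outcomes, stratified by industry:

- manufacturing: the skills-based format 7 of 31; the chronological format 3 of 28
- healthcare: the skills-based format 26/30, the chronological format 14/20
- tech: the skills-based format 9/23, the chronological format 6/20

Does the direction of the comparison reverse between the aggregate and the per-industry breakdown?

Manufacturing: the skills-based format 7/31 = 22.6%, the chronological format 3/28 = 10.7% → the skills-based format
Healthcare: the skills-based format 26/30 = 86.7%, the chronological format 14/20 = 70.0% → the skills-based format
Tech: the skills-based format 9/23 = 39.1%, the chronological format 6/20 = 30.0% → the skills-based format
Overall: the skills-based format 42/84 = 50.0%, the chronological format 23/68 = 33.8% → the skills-based format
The skills-based format wins overall and in every industry group — no reversal.

No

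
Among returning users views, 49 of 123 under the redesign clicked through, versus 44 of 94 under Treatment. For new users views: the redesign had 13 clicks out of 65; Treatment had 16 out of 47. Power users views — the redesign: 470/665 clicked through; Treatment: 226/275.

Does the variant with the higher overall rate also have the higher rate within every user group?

Yes

Returning users: the redesign 49/123 = 39.8%, Treatment 44/94 = 46.8% → Treatment
New users: the redesign 13/65 = 20.0%, Treatment 16/47 = 34.0% → Treatment
Power users: the redesign 470/665 = 70.7%, Treatment 226/275 = 82.2% → Treatment
Overall: the redesign 532/853 = 62.4%, Treatment 286/416 = 68.8% → Treatment
Treatment wins overall and in every user group — no reversal.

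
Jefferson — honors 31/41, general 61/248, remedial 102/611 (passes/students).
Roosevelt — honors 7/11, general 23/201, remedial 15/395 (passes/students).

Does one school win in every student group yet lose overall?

No

Honors: Jefferson 31/41 = 75.6%, Roosevelt 7/11 = 63.6% → Jefferson
General: Jefferson 61/248 = 24.6%, Roosevelt 23/201 = 11.4% → Jefferson
Remedial: Jefferson 102/611 = 16.7%, Roosevelt 15/395 = 3.8% → Jefferson
Overall: Jefferson 194/900 = 21.6%, Roosevelt 45/607 = 7.4% → Jefferson
Jefferson wins overall and in every student group — no reversal.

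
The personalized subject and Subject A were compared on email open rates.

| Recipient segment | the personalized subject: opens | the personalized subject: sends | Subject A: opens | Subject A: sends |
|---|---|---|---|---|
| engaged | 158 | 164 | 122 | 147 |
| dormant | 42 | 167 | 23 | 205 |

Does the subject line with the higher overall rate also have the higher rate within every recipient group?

Engaged: the personalized subject 158/164 = 96.3%, Subject A 122/147 = 83.0% → the personalized subject
Dormant: the personalized subject 42/167 = 25.1%, Subject A 23/205 = 11.2% → the personalized subject
Overall: the personalized subject 200/331 = 60.4%, Subject A 145/352 = 41.2% → the personalized subject
The personalized subject wins overall and in every recipient group — no reversal.

Yes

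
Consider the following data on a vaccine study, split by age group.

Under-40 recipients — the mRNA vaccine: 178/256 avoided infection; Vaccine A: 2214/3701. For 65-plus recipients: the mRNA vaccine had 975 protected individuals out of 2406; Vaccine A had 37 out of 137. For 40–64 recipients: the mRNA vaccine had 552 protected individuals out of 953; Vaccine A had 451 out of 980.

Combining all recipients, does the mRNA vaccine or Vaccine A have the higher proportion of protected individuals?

Under-40: the mRNA vaccine 178/256 = 69.5%, Vaccine A 2214/3701 = 59.8% → the mRNA vaccine
65-plus: the mRNA vaccine 975/2406 = 40.5%, Vaccine A 37/137 = 27.0% → the mRNA vaccine
40–64: the mRNA vaccine 552/953 = 57.9%, Vaccine A 451/980 = 46.0% → the mRNA vaccine
Overall: the mRNA vaccine 1705/3615 = 47.2%, Vaccine A 2702/4818 = 56.1% → Vaccine A
(The mRNA vaccine wins every age group but Vaccine A wins overall — the mRNA vaccine's recipients skew toward the low-rate 65-plus group.)

Vaccine A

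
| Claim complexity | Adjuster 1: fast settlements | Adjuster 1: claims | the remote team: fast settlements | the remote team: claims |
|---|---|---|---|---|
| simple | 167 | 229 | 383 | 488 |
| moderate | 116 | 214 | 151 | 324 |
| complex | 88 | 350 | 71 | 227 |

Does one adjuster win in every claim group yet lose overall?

No

Simple: Adjuster 1 167/229 = 72.9%, the remote team 383/488 = 78.5% → the remote team
Moderate: Adjuster 1 116/214 = 54.2%, the remote team 151/324 = 46.6% → Adjuster 1
Complex: Adjuster 1 88/350 = 25.1%, the remote team 71/227 = 31.3% → the remote team
Overall: Adjuster 1 371/793 = 46.8%, the remote team 605/1039 = 58.2% → the remote team
Neither sweeps: Adjuster 1 wins 1 of 3 groups, the remote team wins 2. The remote team wins overall but not every group — no Simpson reversal.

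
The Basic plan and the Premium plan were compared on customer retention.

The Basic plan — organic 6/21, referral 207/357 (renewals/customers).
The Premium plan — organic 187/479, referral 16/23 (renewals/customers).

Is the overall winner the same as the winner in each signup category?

Organic: the Basic plan 6/21 = 28.6%, the Premium plan 187/479 = 39.0% → the Premium plan
Referral: the Basic plan 207/357 = 58.0%, the Premium plan 16/23 = 69.6% → the Premium plan
Overall: the Basic plan 213/378 = 56.3%, the Premium plan 203/502 = 40.4% → the Basic plan
The Premium plan wins each signup group but the Basic plan wins overall — the comparison reverses. The Premium plan's customers skew toward organic, which has a lower base rate.

No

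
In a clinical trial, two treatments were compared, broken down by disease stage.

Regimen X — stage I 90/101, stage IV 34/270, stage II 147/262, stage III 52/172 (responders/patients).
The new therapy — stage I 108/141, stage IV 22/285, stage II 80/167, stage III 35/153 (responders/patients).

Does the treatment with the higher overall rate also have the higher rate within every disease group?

Stage I: Regimen X 90/101 = 89.1%, the new therapy 108/141 = 76.6% → Regimen X
Stage IV: Regimen X 34/270 = 12.6%, the new therapy 22/285 = 7.7% → Regimen X
Stage II: Regimen X 147/262 = 56.1%, the new therapy 80/167 = 47.9% → Regimen X
Stage III: Regimen X 52/172 = 30.2%, the new therapy 35/153 = 22.9% → Regimen X
Overall: Regimen X 323/805 = 40.1%, the new therapy 245/746 = 32.8% → Regimen X
Regimen X wins overall and in every disease group — no reversal.

Yes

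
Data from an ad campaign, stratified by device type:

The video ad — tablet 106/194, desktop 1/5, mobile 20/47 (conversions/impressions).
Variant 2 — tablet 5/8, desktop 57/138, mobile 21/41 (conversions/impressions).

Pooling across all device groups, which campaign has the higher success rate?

Tablet: the video ad 106/194 = 54.6%, Variant 2 5/8 = 62.5% → Variant 2
Desktop: the video ad 1/5 = 20.0%, Variant 2 57/138 = 41.3% → Variant 2
Mobile: the video ad 20/47 = 42.6%, Variant 2 21/41 = 51.2% → Variant 2
Overall: the video ad 127/246 = 51.6%, Variant 2 83/187 = 44.4% → the video ad
(Variant 2 wins every device group but the video ad wins overall — Variant 2's impressions skew toward the low-rate desktop group.)

the video ad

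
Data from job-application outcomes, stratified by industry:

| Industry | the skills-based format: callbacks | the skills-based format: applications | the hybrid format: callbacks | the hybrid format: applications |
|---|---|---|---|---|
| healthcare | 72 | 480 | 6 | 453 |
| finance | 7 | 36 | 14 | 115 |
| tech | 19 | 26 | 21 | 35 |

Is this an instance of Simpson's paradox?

Healthcare: the skills-based format 72/480 = 15.0%, the hybrid format 6/453 = 1.3% → the skills-based format
Finance: the skills-based format 7/36 = 19.4%, the hybrid format 14/115 = 12.2% → the skills-based format
Tech: the skills-based format 19/26 = 73.1%, the hybrid format 21/35 = 60.0% → the skills-based format
Overall: the skills-based format 98/542 = 18.1%, the hybrid format 41/603 = 6.8% → the skills-based format
The skills-based format wins overall and in every industry group — no reversal.

No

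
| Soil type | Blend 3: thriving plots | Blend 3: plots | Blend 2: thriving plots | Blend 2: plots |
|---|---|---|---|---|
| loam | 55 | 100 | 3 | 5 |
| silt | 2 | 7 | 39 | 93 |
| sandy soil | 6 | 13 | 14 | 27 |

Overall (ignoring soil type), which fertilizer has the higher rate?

Blend 3

Loam: Blend 3 55/100 = 55.0%, Blend 2 3/5 = 60.0% → Blend 2
Silt: Blend 3 2/7 = 28.6%, Blend 2 39/93 = 41.9% → Blend 2
Sandy soil: Blend 3 6/13 = 46.2%, Blend 2 14/27 = 51.9% → Blend 2
Overall: Blend 3 63/120 = 52.5%, Blend 2 56/125 = 44.8% → Blend 3
(Blend 2 wins every soil group but Blend 3 wins overall — Blend 2's plots skew toward the low-rate silt group.)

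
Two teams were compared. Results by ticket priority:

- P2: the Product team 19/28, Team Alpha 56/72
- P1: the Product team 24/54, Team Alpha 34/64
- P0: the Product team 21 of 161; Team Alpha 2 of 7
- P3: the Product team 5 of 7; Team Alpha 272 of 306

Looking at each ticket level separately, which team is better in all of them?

P2: the Product team 19/28 = 67.9%, Team Alpha 56/72 = 77.8% → Team Alpha
P1: the Product team 24/54 = 44.4%, Team Alpha 34/64 = 53.1% → Team Alpha
P0: the Product team 21/161 = 13.0%, Team Alpha 2/7 = 28.6% → Team Alpha
P3: the Product team 5/7 = 71.4%, Team Alpha 272/306 = 88.9% → Team Alpha
Team Alpha has the higher rate in all 4 groups.

Team Alpha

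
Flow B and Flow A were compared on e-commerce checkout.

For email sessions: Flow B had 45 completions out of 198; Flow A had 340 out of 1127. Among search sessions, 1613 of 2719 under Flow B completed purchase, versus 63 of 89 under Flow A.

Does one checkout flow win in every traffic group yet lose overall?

Yes

Email: Flow B 45/198 = 22.7%, Flow A 340/1127 = 30.2% → Flow A
Search: Flow B 1613/2719 = 59.3%, Flow A 63/89 = 70.8% → Flow A
Overall: Flow B 1658/2917 = 56.8%, Flow A 403/1216 = 33.1% → Flow B
Flow A wins each traffic group but Flow B wins overall — the comparison reverses. Flow A's sessions skew toward email, which has a lower base rate.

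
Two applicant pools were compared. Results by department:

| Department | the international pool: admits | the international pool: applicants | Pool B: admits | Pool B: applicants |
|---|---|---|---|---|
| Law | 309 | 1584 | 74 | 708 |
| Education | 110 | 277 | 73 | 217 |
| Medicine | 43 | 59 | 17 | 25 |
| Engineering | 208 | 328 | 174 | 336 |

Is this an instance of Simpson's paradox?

Law: the international pool 309/1584 = 19.5%, Pool B 74/708 = 10.5% → the international pool
Education: the international pool 110/277 = 39.7%, Pool B 73/217 = 33.6% → the international pool
Medicine: the international pool 43/59 = 72.9%, Pool B 17/25 = 68.0% → the international pool
Engineering: the international pool 208/328 = 63.4%, Pool B 174/336 = 51.8% → the international pool
Overall: the international pool 670/2248 = 29.8%, Pool B 338/1286 = 26.3% → the international pool
The international pool wins overall and in every department group — no reversal.

No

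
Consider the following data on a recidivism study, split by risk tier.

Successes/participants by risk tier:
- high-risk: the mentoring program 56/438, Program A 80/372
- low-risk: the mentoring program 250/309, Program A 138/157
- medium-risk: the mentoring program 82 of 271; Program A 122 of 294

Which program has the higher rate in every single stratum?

Program A

High-risk: the mentoring program 56/438 = 12.8%, Program A 80/372 = 21.5% → Program A
Low-risk: the mentoring program 250/309 = 80.9%, Program A 138/157 = 87.9% → Program A
Medium-risk: the mentoring program 82/271 = 30.3%, Program A 122/294 = 41.5% → Program A
Program A has the higher rate in all 3 groups.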